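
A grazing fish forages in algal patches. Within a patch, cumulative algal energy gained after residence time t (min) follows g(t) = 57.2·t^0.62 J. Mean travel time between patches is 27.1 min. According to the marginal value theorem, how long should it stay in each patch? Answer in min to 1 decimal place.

By the marginal value theorem, leave when the instantaneous gain rate g'(t) equals the habitat-wide average g(t)/(T + t).
g'(t) = 0.62·57.2·t^-0.38. Setting 0.62·57.2·t^-0.38 = 57.2·t^0.62/(27.1+t) gives 0.62(27.1+t) = t, so 0.38·t = 0.62×27.1.
t* = 0.62×27.1/0.38 = 44.22 min.

44.2 min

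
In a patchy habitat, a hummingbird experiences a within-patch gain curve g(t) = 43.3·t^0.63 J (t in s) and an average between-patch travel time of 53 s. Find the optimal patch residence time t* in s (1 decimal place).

By the marginal value theorem, leave when the instantaneous gain rate g'(t) equals the habitat-wide average g(t)/(T + t).
g'(t) = 0.63·43.3·t^-0.37. Setting 0.63·43.3·t^-0.37 = 43.3·t^0.63/(53+t) gives 0.63(53+t) = t, so 0.37·t = 0.63×53.
t* = 0.63×53/0.37 = 90.24 s.

90.2 s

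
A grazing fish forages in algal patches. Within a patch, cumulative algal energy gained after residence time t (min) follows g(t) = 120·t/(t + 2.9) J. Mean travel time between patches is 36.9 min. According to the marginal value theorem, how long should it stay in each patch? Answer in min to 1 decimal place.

10.3 min

Optimal t* satisfies g'(t*) = g(t*)/(T + t*).
g'(t) = 120·2.9/(t + 2.9)². Setting 120·2.9/(t+2.9)² = 120t/[(t+2.9)(36.9+t)] gives 2.9(36.9+t) = t(t+2.9), so t² = 2.9×36.9 = 107.
t* = √107 = 10.34 min.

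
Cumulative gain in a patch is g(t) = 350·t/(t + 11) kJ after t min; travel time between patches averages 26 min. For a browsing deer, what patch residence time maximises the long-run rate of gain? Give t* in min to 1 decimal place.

By the marginal value theorem, leave when the instantaneous gain rate g'(t) equals the habitat-wide average g(t)/(T + t).
g'(t) = 350·11/(t + 11)². Setting 350·11/(t+11)² = 350t/[(t+11)(26+t)] gives 11(26+t) = t(t+11), so t² = 11×26 = 286.
t* = √286 = 16.91 min.

16.9 min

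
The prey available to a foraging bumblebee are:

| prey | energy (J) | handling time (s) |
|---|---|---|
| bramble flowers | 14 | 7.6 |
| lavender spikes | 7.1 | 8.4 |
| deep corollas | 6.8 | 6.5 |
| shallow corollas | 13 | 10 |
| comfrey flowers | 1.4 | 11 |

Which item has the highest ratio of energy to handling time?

bramble flowers

Profitability E/h (J/s): bramble flowers = 14/7.6 = 1.84, lavender spikes = 7.1/8.4 = 0.845, deep corollas = 6.8/6.5 = 1.05, shallow corollas = 13/10 = 1.3, comfrey flowers = 1.4/11 = 0.127.
Ranked: bramble flowers > shallow corollas > deep corollas > lavender spikes > comfrey flowers.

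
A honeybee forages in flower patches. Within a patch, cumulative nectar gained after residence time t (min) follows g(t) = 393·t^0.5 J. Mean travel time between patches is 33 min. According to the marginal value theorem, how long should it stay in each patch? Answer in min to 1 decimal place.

Maximise g(t)/(T+t): set derivative to zero → g'(t)(T+t) = g(t).
g'(t) = 0.5·393·t^-0.5. Setting 0.5·393·t^-0.5 = 393·t^0.5/(33+t) gives 0.5(33+t) = t, so 0.50·t = 0.5×33.
t* = 0.5×33/0.50 = 33 min.

33.0 min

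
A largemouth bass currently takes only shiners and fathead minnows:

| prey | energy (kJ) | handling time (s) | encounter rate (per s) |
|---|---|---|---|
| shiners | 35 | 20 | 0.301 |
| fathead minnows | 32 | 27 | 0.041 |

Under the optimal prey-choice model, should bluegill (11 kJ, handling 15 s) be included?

Intake rate on the current diet: R = (0.301×35 + 0.041×32) / (1 + 0.301×20 + 0.041×27) = 11.85/8.127 = 1.458 kJ/s.
bluegill: E/h = 11/15 = 0.7333 kJ/s.
0.7333 < 1.458, so adding bluegill would lower the average — exclude it.

No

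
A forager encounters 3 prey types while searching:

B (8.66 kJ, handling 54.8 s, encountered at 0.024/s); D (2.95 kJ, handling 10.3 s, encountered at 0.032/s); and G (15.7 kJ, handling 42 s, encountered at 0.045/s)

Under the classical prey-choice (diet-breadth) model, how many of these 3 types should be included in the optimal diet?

2

Profitabilities (E/h, kJ/s): G 0.374, D 0.286, B 0.158. Add prey in this order while the next type's profitability exceeds the intake rate on those already taken.
Rate on top 1: 0.2445. D: 0.286 > 0.2445 → include.
Rate on top 2: 0.2488. B: 0.158 < 0.2488 → exclude; stop.
Optimal diet: G, D — 2 of 3 types.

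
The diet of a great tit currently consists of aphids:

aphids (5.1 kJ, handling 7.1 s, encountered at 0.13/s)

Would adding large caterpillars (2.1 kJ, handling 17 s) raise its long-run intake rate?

No

Current rate: (0.13×5.1)/(1 + 0.13×7.1) = 0.3448 kJ/s.
Profitability of large caterpillars: 2.1/17 = 0.1235 kJ/s.
Since 0.1235 < R, time spent handling large caterpillars is better spent searching.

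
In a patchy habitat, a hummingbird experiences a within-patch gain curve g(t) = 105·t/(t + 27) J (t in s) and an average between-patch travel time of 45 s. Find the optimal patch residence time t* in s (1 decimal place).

Optimal t* satisfies g'(t*) = g(t*)/(T + t*).
g'(t) = 105·27/(t + 27)². Setting 105·27/(t+27)² = 105t/[(t+27)(45+t)] gives 27(45+t) = t(t+27), so t² = 27×45 = 1215.
t* = √1215 = 34.86 s.

34.9 s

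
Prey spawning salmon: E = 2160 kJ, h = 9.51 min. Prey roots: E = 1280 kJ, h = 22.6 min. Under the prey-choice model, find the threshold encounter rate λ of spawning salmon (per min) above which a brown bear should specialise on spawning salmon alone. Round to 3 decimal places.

The zero-one rule: include roots iff E₂/h₂ > λE₁/(1+λh₁). Equality gives the switch point.
λE₁h₂ = E₂ + λE₂h₁ ⇒ λ = E₂/(E₁h₂ − E₂h₁) = 1280/(4.882e+04 − 1.217e+04) = 0.03493 per min.

0.035 per min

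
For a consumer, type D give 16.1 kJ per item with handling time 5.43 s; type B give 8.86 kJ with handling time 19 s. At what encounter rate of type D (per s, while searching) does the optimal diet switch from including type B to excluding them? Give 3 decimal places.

The zero-one rule: include type B iff E₂/h₂ > λE₁/(1+λh₁). Equality gives the switch point.
λE₁h₂ = E₂ + λE₂h₁ ⇒ λ = E₂/(E₁h₂ − E₂h₁) = 8.86/(305.9 − 48.11) = 0.03437 per s.

0.034 per s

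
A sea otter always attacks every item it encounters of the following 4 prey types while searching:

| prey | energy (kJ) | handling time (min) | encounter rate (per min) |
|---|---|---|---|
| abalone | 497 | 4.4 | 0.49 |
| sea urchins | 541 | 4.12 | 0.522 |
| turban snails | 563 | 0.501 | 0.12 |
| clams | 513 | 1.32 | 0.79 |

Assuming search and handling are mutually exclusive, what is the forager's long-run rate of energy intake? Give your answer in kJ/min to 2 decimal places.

155.82 kJ/min

R = Σλ_iE_i / (1 + Σλ_ih_i)
Numerator: 0.49×497 + 0.522×541 + 0.12×563 + 0.79×513 = 998.8
Denominator: 1 + 0.49×4.4 + 0.522×4.12 + 0.12×0.501 + 0.79×1.32 = 6.41
R = 998.8/6.41 = 155.8 kJ/min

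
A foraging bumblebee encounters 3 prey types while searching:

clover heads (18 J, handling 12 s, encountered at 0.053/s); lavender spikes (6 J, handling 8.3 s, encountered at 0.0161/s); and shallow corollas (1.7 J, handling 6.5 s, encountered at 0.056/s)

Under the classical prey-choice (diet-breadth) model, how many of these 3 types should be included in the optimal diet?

E/h in descending order: clover heads 1.5, lavender spikes 0.723, shallow corollas 0.262 J/s. The optimal diet is the largest prefix of this list for which every included type satisfies E_i/h_i > R on the types above it.
Rate on top 1: 0.5831. lavender spikes: 0.723 > 0.5831 → include.
Rate on top 2: 0.5937. shallow corollas: 0.262 < 0.5937 → exclude; stop.
Optimal diet: clover heads, lavender spikes — 2 of 3 types.

2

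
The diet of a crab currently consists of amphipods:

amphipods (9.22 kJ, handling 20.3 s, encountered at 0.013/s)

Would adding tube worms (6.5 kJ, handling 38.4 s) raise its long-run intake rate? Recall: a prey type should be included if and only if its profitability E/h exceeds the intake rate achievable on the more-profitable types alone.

Yes

Intake rate on the current diet: R = (0.013×9.22) / (1 + 0.013×20.3) = 0.1199/1.264 = 0.09483 kJ/s.
tube worms: E/h = 6.5/38.4 = 0.1693 kJ/s.
Since 0.1693 > R, including tube worms increases the long-run rate.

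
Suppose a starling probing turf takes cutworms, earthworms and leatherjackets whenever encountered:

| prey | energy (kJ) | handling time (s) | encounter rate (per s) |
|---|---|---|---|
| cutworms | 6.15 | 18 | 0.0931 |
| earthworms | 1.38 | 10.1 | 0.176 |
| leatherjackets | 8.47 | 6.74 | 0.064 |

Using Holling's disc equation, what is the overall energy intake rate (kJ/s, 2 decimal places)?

R = (0.0931×6.15 + 0.176×1.38 + 0.064×8.47) / (1 + 0.0931×18 + 0.176×10.1 + 0.064×6.74) = 1.358/4.885 = 0.2779 kJ/s.

0.28 kJ/s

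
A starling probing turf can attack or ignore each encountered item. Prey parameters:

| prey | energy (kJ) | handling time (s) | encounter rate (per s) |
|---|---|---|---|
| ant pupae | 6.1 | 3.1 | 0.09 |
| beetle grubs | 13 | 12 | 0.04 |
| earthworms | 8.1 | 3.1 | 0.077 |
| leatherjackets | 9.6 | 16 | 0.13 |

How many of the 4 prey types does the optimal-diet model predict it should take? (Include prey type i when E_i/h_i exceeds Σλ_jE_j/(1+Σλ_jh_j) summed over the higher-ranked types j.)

3

E/h in descending order: earthworms 2.61, ant pupae 1.97, beetle grubs 1.08, leatherjackets 0.6 kJ/s. The optimal diet is the largest prefix of this list for which every included type satisfies E_i/h_i > R on the types above it.
Rate on top 1: 0.5035. ant pupae: 1.97 > 0.5035 → include.
Rate on top 2: 0.7727. beetle grubs: 1.08 > 0.7727 → include.
Rate on top 3: 0.8473. leatherjackets: 0.6 < 0.8473 → exclude; stop.
Optimal diet: earthworms, ant pupae, beetle grubs — 3 of 4 types.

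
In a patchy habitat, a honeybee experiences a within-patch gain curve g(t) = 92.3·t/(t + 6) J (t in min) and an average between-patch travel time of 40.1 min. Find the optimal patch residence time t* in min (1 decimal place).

15.5 min

Maximise g(t)/(T+t): set derivative to zero → g'(t)(T+t) = g(t).
g'(t) = 92.3·6/(t + 6)². Setting 92.3·6/(t+6)² = 92.3t/[(t+6)(40.1+t)] gives 6(40.1+t) = t(t+6), so t² = 6×40.1 = 240.6.
t* = √240.6 = 15.51 min.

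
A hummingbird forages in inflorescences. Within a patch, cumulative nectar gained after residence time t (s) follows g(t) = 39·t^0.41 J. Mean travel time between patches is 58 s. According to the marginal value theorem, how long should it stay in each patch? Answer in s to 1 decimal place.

40.3 s

Maximise g(t)/(T+t): set derivative to zero → g'(t)(T+t) = g(t).
g'(t) = 0.41·39·t^-0.59. Setting 0.41·39·t^-0.59 = 39·t^0.41/(58+t) gives 0.41(58+t) = t, so 0.59·t = 0.41×58.
t* = 0.41×58/0.59 = 40.31 s.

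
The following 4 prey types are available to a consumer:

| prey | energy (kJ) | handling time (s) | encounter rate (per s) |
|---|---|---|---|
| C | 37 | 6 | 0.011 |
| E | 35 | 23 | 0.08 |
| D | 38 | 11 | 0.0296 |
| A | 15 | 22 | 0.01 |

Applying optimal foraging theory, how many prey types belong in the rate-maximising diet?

3

Profitabilities (E/h, kJ/s): C 6.17, D 3.45, E 1.52, A 0.682. Add prey in this order while the next type's profitability exceeds the intake rate on those already taken.
Rate on top 1: 0.3818. D: 3.45 > 0.3818 → include.
Rate on top 2: 1.101. E: 1.52 > 1.101 → include.
Rate on top 3: 1.34. A: 0.682 < 1.34 → exclude; stop.
Optimal diet: C, D, E — 3 of 4 types.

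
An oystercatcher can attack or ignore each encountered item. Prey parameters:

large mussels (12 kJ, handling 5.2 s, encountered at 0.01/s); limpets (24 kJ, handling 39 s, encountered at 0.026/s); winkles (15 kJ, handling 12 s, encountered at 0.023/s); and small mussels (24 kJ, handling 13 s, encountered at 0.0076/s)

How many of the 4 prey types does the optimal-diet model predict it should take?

Profitabilities (E/h, kJ/s): large mussels 2.31, small mussels 1.85, winkles 1.25, limpets 0.615. Add prey in this order while the next type's profitability exceeds the intake rate on those already taken.
Rate on top 1: 0.1141. small mussels: 1.85 > 0.1141 → include.
Rate on top 2: 0.2628. winkles: 1.25 > 0.2628 → include.
Rate on top 3: 0.4537. limpets: 0.615 > 0.4537 → include.
Optimal diet: large mussels, small mussels, winkles, limpets — 4 of 4 types.

4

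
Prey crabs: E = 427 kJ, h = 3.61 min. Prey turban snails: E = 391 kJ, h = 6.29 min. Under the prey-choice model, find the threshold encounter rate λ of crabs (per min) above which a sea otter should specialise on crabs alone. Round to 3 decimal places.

The zero-one rule: include turban snails iff E₂/h₂ > λE₁/(1+λh₁). Equality gives the switch point.
λE₁h₂ = E₂ + λE₂h₁ ⇒ λ = E₂/(E₁h₂ − E₂h₁) = 391/(2686 − 1412) = 0.3068 per min.

0.307 per min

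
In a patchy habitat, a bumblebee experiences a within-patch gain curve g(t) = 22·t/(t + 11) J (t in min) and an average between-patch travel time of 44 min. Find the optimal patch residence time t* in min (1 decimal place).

Optimal t* satisfies g'(t*) = g(t*)/(T + t*).
g'(t) = 22·11/(t + 11)². Setting 22·11/(t+11)² = 22t/[(t+11)(44+t)] gives 11(44+t) = t(t+11), so t² = 11×44 = 484.
t* = √484 = 22 min.

22.0 min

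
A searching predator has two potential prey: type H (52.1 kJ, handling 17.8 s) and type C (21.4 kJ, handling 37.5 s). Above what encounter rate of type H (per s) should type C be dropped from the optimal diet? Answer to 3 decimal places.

0.014 per s

The zero-one rule: include type C iff E₂/h₂ > λE₁/(1+λh₁). Equality gives the switch point.
λE₁h₂ = E₂ + λE₂h₁ ⇒ λ = E₂/(E₁h₂ − E₂h₁) = 21.4/(1954 − 380.9) = 0.01361 per s.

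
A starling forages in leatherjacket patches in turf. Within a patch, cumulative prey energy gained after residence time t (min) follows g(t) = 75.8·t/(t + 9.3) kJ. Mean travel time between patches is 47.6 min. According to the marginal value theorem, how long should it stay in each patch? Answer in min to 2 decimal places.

Optimal t* satisfies g'(t*) = g(t*)/(T + t*).
g'(t) = 75.8·9.3/(t + 9.3)². Setting 75.8·9.3/(t+9.3)² = 75.8t/[(t+9.3)(47.6+t)] gives 9.3(47.6+t) = t(t+9.3), so t² = 9.3×47.6 = 442.7.
t* = √442.7 = 21.04 min.

21.04 min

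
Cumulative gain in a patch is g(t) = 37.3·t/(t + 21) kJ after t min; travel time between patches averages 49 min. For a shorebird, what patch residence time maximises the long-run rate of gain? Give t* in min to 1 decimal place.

By the marginal value theorem, leave when the instantaneous gain rate g'(t) equals the habitat-wide average g(t)/(T + t).
g'(t) = 37.3·21/(t + 21)². Setting 37.3·21/(t+21)² = 37.3t/[(t+21)(49+t)] gives 21(49+t) = t(t+21), so t² = 21×49 = 1029.
t* = √1029 = 32.08 min.

32.1 min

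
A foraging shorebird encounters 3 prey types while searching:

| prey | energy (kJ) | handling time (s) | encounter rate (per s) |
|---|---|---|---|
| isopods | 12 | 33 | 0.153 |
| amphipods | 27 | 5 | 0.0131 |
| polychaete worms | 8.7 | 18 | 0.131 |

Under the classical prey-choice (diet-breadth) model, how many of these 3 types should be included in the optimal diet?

2

E/h in descending order: amphipods 5.4, polychaete worms 0.483, isopods 0.364 kJ/s. The optimal diet is the largest prefix of this list for which every included type satisfies E_i/h_i > R on the types above it.
Rate on top 1: 0.332. polychaete worms: 0.483 > 0.332 → include.
Rate on top 2: 0.4362. isopods: 0.364 < 0.4362 → exclude; stop.
Optimal diet: amphipods, polychaete worms — 2 of 3 types.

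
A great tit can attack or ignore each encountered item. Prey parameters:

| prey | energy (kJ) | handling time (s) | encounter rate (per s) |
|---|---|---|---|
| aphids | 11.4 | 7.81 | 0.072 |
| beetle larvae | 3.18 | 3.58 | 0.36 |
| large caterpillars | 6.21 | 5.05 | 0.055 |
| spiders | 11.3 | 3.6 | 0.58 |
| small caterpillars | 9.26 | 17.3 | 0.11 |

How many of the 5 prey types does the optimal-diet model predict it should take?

1

Profitabilities (E/h, kJ/s): spiders 3.14, aphids 1.46, large caterpillars 1.23, beetle larvae 0.888, small caterpillars 0.535. Add prey in this order while the next type's profitability exceeds the intake rate on those already taken.
Rate on top 1: 2.122. aphids: 1.46 < 2.122 → exclude; stop.
Optimal diet: spiders — 1 of 5 types.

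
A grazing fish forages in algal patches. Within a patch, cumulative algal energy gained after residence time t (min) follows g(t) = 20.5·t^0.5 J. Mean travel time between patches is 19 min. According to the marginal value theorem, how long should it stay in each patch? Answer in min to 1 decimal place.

Optimal t* satisfies g'(t*) = g(t*)/(T + t*).
g'(t) = 0.5·20.5·t^-0.5. Setting 0.5·20.5·t^-0.5 = 20.5·t^0.5/(19+t) gives 0.5(19+t) = t, so 0.50·t = 0.5×19.
t* = 0.5×19/0.50 = 19 min.

19.0 min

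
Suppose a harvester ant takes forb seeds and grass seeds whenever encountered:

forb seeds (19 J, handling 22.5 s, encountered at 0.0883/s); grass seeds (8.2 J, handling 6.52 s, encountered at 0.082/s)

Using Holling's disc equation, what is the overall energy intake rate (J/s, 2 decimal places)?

R = (0.0883×19 + 0.082×8.2) / (1 + 0.0883×22.5 + 0.082×6.52) = 2.35/3.521 = 0.6674 J/s.

0.67 J/s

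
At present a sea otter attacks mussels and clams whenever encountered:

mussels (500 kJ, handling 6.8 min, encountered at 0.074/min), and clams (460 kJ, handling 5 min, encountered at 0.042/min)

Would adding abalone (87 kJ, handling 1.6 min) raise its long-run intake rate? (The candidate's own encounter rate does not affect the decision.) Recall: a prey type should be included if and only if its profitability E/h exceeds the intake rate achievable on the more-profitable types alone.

Yes

Current rate: (0.074×500 + 0.042×460)/(1 + 0.074×6.8 + 0.042×5) = 32.87 kJ/min.
Profitability of abalone: 87/1.6 = 54.38 kJ/min.
54.38 > 32.87, so adding abalone raises the average — include it.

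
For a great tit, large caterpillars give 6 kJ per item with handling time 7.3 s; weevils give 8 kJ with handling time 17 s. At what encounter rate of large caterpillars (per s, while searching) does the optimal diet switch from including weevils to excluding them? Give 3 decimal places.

Drop weevils once their profitability E₂/h₂ falls below the rate achievable on large caterpillars alone: E₂/h₂ = λE₁/(1 + λh₁).
Solve for λ: λE₁h₂ = E₂(1 + λh₁) → λ(E₁h₂ − E₂h₁) = E₂ → λ = E₂/(E₁h₂ − E₂h₁).
λ = 8/(6×17 − 8×7.3) = 8/43.6 = 0.1835 per s.

0.183 per s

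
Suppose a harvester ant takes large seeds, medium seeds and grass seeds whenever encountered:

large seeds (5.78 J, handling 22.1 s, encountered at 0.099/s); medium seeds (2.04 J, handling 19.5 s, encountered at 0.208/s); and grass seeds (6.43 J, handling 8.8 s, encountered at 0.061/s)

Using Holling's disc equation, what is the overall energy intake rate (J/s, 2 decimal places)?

0.18 J/s

Energy encountered per unit search time: 0.099×5.78 + 0.208×2.04 + 0.061×6.43 = 1.389 J/s.
Handling time per unit search time: 0.099×22.1 + 0.208×19.5 + 0.061×8.8 = 6.781.
Rate = 1.389/(1 + 6.781) = 0.1785 J/s.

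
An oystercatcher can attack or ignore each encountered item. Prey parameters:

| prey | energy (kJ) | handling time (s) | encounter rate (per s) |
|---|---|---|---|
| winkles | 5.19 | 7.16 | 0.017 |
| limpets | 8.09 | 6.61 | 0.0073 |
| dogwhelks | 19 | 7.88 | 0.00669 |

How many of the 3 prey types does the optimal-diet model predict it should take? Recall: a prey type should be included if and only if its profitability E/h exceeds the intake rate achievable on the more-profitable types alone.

3

Rank by E/h (kJ/s): dogwhelks 2.41, limpets 1.22, winkles 0.725. Include each in turn until the next type's E/h falls below the running intake rate.
Rate on top 1: 0.1207. limpets: 1.22 > 0.1207 → include.
Rate on top 2: 0.1691. winkles: 0.725 > 0.1691 → include.
Optimal diet: dogwhelks, limpets, winkles — 3 of 3 types.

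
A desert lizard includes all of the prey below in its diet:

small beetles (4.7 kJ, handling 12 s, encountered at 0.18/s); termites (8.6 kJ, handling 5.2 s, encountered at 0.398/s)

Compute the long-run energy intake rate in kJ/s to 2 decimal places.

Energy encountered per unit search time: 0.18×4.7 + 0.398×8.6 = 4.269 kJ/s.
Handling time per unit search time: 0.18×12 + 0.398×5.2 = 4.23.
Rate = 4.269/(1 + 4.23) = 0.8163 kJ/s.

0.82 kJ/s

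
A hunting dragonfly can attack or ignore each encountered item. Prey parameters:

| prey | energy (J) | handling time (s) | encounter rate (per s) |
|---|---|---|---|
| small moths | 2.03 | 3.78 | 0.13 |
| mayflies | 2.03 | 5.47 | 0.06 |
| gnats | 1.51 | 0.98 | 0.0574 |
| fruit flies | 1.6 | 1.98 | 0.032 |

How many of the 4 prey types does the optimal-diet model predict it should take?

4

E/h in descending order: gnats 1.54, fruit flies 0.808, small moths 0.537, mayflies 0.371 J/s. The optimal diet is the largest prefix of this list for which every included type satisfies E_i/h_i > R on the types above it.
Rate on top 1: 0.08206. fruit flies: 0.808 > 0.08206 → include.
Rate on top 2: 0.1231. small moths: 0.537 > 0.1231 → include.
Rate on top 3: 0.2494. mayflies: 0.371 > 0.2494 → include.
Optimal diet: gnats, fruit flies, small moths, mayflies — 4 of 4 types.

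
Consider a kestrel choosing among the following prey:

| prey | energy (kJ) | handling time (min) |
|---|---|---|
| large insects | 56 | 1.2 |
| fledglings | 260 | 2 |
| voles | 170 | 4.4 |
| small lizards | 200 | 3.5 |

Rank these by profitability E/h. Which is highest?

Profitability E/h (kJ/min): large insects = 56/1.2 = 46.7, fledglings = 260/2 = 130, voles = 170/4.4 = 38.6, small lizards = 200/3.5 = 57.1.
Ranked: fledglings > small lizards > large insects > voles.

fledglings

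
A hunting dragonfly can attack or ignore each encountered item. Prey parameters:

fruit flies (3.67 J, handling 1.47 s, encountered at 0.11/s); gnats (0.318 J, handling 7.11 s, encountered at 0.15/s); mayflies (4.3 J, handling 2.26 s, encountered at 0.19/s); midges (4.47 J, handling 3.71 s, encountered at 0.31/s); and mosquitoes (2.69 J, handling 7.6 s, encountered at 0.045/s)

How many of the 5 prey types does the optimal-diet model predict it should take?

Profitabilities (E/h, J/s): fruit flies 2.5, mayflies 1.9, midges 1.2, mosquitoes 0.354, gnats 0.0447. Add prey in this order while the next type's profitability exceeds the intake rate on those already taken.
Rate on top 1: 0.3475. mayflies: 1.9 > 0.3475 → include.
Rate on top 2: 0.7672. midges: 1.2 > 0.7672 → include.
Rate on top 3: 0.9508. mosquitoes: 0.354 < 0.9508 → exclude; stop.
Optimal diet: fruit flies, mayflies, midges — 3 of 5 types.

3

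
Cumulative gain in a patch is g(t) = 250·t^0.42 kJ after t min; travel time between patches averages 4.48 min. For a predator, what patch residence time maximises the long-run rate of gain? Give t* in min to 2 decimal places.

Optimal t* satisfies g'(t*) = g(t*)/(T + t*).
g'(t) = 0.42·250·t^-0.58. Setting 0.42·250·t^-0.58 = 250·t^0.42/(4.48+t) gives 0.42(4.48+t) = t, so 0.58·t = 0.42×4.48.
t* = 0.42×4.48/0.58 = 3.244 min.

3.24 min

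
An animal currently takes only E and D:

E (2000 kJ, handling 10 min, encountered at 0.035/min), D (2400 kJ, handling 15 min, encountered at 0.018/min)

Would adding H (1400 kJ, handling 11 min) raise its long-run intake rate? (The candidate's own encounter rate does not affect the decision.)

Intake rate on the current diet: R = (0.035×2000 + 0.018×2400) / (1 + 0.035×10 + 0.018×15) = 113.2/1.62 = 69.88 kJ/min.
Profitability of H: 1400/11 = 127.3 kJ/min.
Since 127.3 > R, including H increases the long-run rate.

Yes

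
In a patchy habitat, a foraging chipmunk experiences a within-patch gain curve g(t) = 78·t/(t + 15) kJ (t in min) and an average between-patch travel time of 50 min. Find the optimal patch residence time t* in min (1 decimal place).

27.4 min

Maximise g(t)/(T+t): set derivative to zero → g'(t)(T+t) = g(t).
g'(t) = 78·15/(t + 15)². Setting 78·15/(t+15)² = 78t/[(t+15)(50+t)] gives 15(50+t) = t(t+15), so t² = 15×50 = 750.
t* = √750 = 27.39 min.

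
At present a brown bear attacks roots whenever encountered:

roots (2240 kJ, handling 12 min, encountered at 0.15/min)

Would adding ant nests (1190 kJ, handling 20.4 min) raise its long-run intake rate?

No

On roots alone, R = ΣλE/(1+Σλh) = 336/2.8 = 120 kJ/min.
Profitability of ant nests: 1190/20.4 = 58.33 kJ/min.
58.33 < 120, so adding ant nests would lower the average — exclude it.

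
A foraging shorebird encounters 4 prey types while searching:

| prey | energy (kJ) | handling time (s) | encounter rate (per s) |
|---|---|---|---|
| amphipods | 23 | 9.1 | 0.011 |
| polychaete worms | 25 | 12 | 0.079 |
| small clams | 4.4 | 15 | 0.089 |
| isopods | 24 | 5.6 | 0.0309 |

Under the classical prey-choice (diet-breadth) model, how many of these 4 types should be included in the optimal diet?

Rank by E/h (kJ/s): isopods 4.29, amphipods 2.53, polychaete worms 2.08, small clams 0.293. Include each in turn until the next type's E/h falls below the running intake rate.
Rate on top 1: 0.6322. amphipods: 2.53 > 0.6322 → include.
Rate on top 2: 0.7812. polychaete worms: 2.08 > 0.7812 → include.
Rate on top 3: 1.337. small clams: 0.293 < 1.337 → exclude; stop.
Optimal diet: isopods, amphipods, polychaete worms — 3 of 4 types.

3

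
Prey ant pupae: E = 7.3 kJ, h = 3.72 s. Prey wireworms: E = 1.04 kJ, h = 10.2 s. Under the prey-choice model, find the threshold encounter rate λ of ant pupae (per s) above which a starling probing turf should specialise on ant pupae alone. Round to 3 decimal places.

At the threshold, the rate on ant pupae alone equals the profitability of wireworms: λ·7.3/(1 + λ·3.72) = 1.04/10.2 = 0.102.
Rearranging, λ(7.3 − 0.102×3.72) = 0.102, so λ = 0.102/6.921 = 0.01473 per s.

0.015 per s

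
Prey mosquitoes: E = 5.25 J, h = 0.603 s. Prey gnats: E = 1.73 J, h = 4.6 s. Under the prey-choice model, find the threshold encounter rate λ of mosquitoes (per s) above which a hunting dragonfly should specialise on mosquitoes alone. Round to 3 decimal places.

0.075 per s

Drop gnats once their profitability E₂/h₂ falls below the rate achievable on mosquitoes alone: E₂/h₂ = λE₁/(1 + λh₁).
Solve for λ: λE₁h₂ = E₂(1 + λh₁) → λ(E₁h₂ − E₂h₁) = E₂ → λ = E₂/(E₁h₂ − E₂h₁).
λ = 1.73/(5.25×4.6 − 1.73×0.603) = 1.73/23.11 = 0.07487 per s.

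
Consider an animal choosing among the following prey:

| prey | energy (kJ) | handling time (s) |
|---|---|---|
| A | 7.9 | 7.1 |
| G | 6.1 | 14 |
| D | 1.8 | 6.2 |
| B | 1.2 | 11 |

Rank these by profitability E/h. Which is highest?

A

Profitability E/h (kJ/s): A = 7.9/7.1 = 1.11, G = 6.1/14 = 0.436, D = 1.8/6.2 = 0.29, B = 1.2/11 = 0.109.
Ranked: A > G > D > B.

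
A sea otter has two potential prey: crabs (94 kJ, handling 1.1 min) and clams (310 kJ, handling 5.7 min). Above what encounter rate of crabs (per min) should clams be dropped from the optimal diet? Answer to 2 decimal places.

At the threshold, the rate on crabs alone equals the profitability of clams: λ·94/(1 + λ·1.1) = 310/5.7 = 54.39.
Rearranging, λ(94 − 54.39×1.1) = 54.39, so λ = 54.39/34.18 = 1.591 per min.

1.59 per min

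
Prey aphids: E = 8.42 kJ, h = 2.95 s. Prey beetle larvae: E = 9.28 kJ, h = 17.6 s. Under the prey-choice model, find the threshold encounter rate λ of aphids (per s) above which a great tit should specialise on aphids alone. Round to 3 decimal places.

Drop beetle larvae once their profitability E₂/h₂ falls below the rate achievable on aphids alone: E₂/h₂ = λE₁/(1 + λh₁).
Solve for λ: λE₁h₂ = E₂(1 + λh₁) → λ(E₁h₂ − E₂h₁) = E₂ → λ = E₂/(E₁h₂ − E₂h₁).
λ = 9.28/(8.42×17.6 − 9.28×2.95) = 9.28/120.8 = 0.07681 per s.

0.077 per s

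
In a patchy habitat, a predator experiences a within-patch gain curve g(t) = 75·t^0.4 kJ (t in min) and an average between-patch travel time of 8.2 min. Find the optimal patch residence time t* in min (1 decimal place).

Optimal t* satisfies g'(t*) = g(t*)/(T + t*).
g'(t) = 0.4·75·t^-0.6. Setting 0.4·75·t^-0.6 = 75·t^0.4/(8.2+t) gives 0.4(8.2+t) = t, so 0.60·t = 0.4×8.2.
t* = 0.4×8.2/0.60 = 5.467 min.

5.5 min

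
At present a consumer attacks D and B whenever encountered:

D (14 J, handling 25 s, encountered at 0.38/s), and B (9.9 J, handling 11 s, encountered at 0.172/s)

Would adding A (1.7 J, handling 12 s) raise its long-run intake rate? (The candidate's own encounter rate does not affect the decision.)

Current rate: (0.38×14 + 0.172×9.9)/(1 + 0.38×25 + 0.172×11) = 0.5667 J/s.
Profitability of A: 1.7/12 = 0.1417 J/s.
0.1417 < 0.5667, so adding A would lower the average — exclude it.

No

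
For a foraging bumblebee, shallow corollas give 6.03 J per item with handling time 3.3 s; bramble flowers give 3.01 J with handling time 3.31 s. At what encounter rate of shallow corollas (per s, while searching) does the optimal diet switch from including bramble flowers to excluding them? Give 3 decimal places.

The zero-one rule: include bramble flowers iff E₂/h₂ > λE₁/(1+λh₁). Equality gives the switch point.
λE₁h₂ = E₂ + λE₂h₁ ⇒ λ = E₂/(E₁h₂ − E₂h₁) = 3.01/(19.96 − 9.933) = 0.3002 per s.

0.300 per s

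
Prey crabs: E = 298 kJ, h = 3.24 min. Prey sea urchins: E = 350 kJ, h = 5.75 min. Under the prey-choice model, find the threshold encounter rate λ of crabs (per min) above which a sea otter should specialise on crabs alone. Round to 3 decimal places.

0.604 per min

The zero-one rule: include sea urchins iff E₂/h₂ > λE₁/(1+λh₁). Equality gives the switch point.
λE₁h₂ = E₂ + λE₂h₁ ⇒ λ = E₂/(E₁h₂ − E₂h₁) = 350/(1714 − 1134) = 0.604 per min.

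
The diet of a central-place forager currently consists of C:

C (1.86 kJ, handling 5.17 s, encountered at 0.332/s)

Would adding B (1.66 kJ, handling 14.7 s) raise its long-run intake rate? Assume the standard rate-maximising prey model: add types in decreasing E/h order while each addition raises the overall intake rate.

On C alone, R = ΣλE/(1+Σλh) = 0.6175/2.716 = 0.2273 kJ/s.
Profitability of B: 1.66/14.7 = 0.1129 kJ/s.
0.1129 < 0.2273, so adding B would lower the average — exclude it.

No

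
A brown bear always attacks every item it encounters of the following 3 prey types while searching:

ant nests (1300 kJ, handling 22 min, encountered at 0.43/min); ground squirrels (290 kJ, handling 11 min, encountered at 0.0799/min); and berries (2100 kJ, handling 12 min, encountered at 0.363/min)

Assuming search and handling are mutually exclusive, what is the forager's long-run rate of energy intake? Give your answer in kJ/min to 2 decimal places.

85.66 kJ/min

R = Σλ_iE_i / (1 + Σλ_ih_i)
Numerator: 0.43×1300 + 0.0799×290 + 0.363×2100 = 1344
Denominator: 1 + 0.43×22 + 0.0799×11 + 0.363×12 = 15.69
R = 1344/15.69 = 85.66 kJ/min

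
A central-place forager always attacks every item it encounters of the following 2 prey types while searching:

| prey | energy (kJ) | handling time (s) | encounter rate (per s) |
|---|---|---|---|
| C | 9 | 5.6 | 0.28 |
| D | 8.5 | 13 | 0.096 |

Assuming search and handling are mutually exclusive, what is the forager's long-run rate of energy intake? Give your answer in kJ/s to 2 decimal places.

0.87 kJ/s

R = (0.28×9 + 0.096×8.5) / (1 + 0.28×5.6 + 0.096×13) = 3.336/3.816 = 0.8742 kJ/s.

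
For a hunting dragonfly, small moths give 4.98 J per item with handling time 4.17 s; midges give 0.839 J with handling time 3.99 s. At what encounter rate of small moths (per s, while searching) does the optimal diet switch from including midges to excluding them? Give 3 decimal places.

0.051 per s

The zero-one rule: include midges iff E₂/h₂ > λE₁/(1+λh₁). Equality gives the switch point.
λE₁h₂ = E₂ + λE₂h₁ ⇒ λ = E₂/(E₁h₂ − E₂h₁) = 0.839/(19.87 − 3.499) = 0.05125 per s.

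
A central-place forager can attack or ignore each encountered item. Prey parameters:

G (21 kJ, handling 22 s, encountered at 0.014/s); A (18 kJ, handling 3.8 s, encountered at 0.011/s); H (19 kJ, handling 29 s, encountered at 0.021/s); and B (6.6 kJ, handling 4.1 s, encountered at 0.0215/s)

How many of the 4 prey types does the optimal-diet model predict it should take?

E/h in descending order: A 4.74, B 1.61, G 0.955, H 0.655 kJ/s. The optimal diet is the largest prefix of this list for which every included type satisfies E_i/h_i > R on the types above it.
Rate on top 1: 0.1901. B: 1.61 > 0.1901 → include.
Rate on top 2: 0.3008. G: 0.955 > 0.3008 → include.
Rate on top 3: 0.4408. H: 0.655 > 0.4408 → include.
Optimal diet: A, B, G, H — 4 of 4 types.

4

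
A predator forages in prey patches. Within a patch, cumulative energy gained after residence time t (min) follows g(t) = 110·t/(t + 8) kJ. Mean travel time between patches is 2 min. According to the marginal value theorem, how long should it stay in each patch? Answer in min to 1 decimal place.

Maximise g(t)/(T+t): set derivative to zero → g'(t)(T+t) = g(t).
g'(t) = 110·8/(t + 8)². Setting 110·8/(t+8)² = 110t/[(t+8)(2+t)] gives 8(2+t) = t(t+8), so t² = 8×2 = 16.
t* = √16 = 4 min.

4.0 min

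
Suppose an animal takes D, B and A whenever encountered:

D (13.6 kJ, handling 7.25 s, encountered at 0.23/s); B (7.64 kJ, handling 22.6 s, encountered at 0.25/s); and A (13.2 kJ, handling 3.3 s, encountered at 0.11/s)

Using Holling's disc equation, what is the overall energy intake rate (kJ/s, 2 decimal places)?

R = Σλ_iE_i / (1 + Σλ_ih_i)
Numerator: 0.23×13.6 + 0.25×7.64 + 0.11×13.2 = 6.49
Denominator: 1 + 0.23×7.25 + 0.25×22.6 + 0.11×3.3 = 8.681
R = 6.49/8.681 = 0.7477 kJ/s

0.75 kJ/s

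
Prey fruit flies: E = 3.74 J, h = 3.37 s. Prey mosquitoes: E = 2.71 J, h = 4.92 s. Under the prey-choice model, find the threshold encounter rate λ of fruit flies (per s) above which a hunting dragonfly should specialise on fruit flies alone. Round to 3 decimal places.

At the threshold, the rate on fruit flies alone equals the profitability of mosquitoes: λ·3.74/(1 + λ·3.37) = 2.71/4.92 = 0.5508.
Rearranging, λ(3.74 − 0.5508×3.37) = 0.5508, so λ = 0.5508/1.884 = 0.2924 per s.

0.292 per s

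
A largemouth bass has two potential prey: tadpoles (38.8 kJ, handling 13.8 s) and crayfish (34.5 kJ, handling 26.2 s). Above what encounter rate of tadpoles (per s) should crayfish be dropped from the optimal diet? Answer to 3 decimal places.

0.064 per s

The zero-one rule: include crayfish iff E₂/h₂ > λE₁/(1+λh₁). Equality gives the switch point.
λE₁h₂ = E₂ + λE₂h₁ ⇒ λ = E₂/(E₁h₂ − E₂h₁) = 34.5/(1017 − 476.1) = 0.06383 per s.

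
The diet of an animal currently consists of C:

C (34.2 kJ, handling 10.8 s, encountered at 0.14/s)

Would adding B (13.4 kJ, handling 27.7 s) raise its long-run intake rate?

No

On C alone, R = ΣλE/(1+Σλh) = 4.788/2.512 = 1.906 kJ/s.
B: E/h = 13.4/27.7 = 0.4838 kJ/s.
0.4838 < 1.906, so adding B would lower the average — exclude it.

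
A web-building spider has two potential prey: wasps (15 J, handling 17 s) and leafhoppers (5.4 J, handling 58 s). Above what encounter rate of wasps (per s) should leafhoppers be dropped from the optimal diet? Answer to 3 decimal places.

0.007 per s

Drop leafhoppers once their profitability E₂/h₂ falls below the rate achievable on wasps alone: E₂/h₂ = λE₁/(1 + λh₁).
Solve for λ: λE₁h₂ = E₂(1 + λh₁) → λ(E₁h₂ − E₂h₁) = E₂ → λ = E₂/(E₁h₂ − E₂h₁).
λ = 5.4/(15×58 − 5.4×17) = 5.4/778.2 = 0.006939 per s.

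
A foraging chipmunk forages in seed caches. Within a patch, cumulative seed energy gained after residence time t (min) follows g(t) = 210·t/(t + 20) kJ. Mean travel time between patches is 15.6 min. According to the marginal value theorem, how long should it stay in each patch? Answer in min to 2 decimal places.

17.66 min

Maximise g(t)/(T+t): set derivative to zero → g'(t)(T+t) = g(t).
g'(t) = 210·20/(t + 20)². Setting 210·20/(t+20)² = 210t/[(t+20)(15.6+t)] gives 20(15.6+t) = t(t+20), so t² = 20×15.6 = 312.
t* = √312 = 17.66 min.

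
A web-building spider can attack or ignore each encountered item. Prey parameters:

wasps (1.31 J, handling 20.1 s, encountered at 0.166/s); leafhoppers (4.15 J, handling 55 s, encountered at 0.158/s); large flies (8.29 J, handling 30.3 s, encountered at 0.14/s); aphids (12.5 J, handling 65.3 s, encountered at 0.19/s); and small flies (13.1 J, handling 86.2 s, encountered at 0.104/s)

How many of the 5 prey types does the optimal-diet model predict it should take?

Profitabilities (E/h, J/s): large flies 0.274, aphids 0.191, small flies 0.152, leafhoppers 0.0755, wasps 0.0652. Add prey in this order while the next type's profitability exceeds the intake rate on those already taken.
Rate on top 1: 0.2214. aphids: 0.191 < 0.2214 → exclude; stop.
Optimal diet: large flies — 1 of 5 types.

1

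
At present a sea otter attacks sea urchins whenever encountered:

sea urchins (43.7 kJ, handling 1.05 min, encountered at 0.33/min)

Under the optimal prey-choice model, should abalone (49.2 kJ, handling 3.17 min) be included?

Yes

Intake rate on the current diet: R = (0.33×43.7) / (1 + 0.33×1.05) = 14.42/1.347 = 10.71 kJ/min.
abalone: E/h = 49.2/3.17 = 15.52 kJ/min.
15.52 > 10.71, so adding abalone raises the average — include it.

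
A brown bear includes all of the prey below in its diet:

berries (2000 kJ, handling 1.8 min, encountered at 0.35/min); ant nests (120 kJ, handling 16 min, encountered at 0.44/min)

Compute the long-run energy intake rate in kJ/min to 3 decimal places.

86.828 kJ/min

R = Σλ_iE_i / (1 + Σλ_ih_i)
Numerator: 0.35×2000 + 0.44×120 = 752.8
Denominator: 1 + 0.35×1.8 + 0.44×16 = 8.67
R = 752.8/8.67 = 86.83 kJ/min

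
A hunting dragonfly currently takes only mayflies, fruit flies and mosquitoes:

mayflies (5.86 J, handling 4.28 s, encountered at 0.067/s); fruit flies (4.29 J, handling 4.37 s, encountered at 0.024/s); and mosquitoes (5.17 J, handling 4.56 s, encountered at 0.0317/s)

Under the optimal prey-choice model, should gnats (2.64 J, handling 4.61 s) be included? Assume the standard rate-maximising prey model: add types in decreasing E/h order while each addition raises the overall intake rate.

Current rate: (0.067×5.86 + 0.024×4.29 + 0.0317×5.17)/(1 + 0.067×4.28 + 0.024×4.37 + 0.0317×4.56) = 0.4293 J/s.
Profitability of gnats: 2.64/4.61 = 0.5727 J/s.
Since 0.5727 > R, including gnats increases the long-run rate.

Yes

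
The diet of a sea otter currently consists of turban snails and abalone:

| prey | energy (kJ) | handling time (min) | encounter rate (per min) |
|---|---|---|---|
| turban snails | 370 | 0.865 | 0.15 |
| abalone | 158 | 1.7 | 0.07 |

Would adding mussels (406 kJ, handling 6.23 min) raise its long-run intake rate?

Current rate: (0.15×370 + 0.07×158)/(1 + 0.15×0.865 + 0.07×1.7) = 53.3 kJ/min.
Profitability of mussels: 406/6.23 = 65.17 kJ/min.
Since 65.17 > R, including mussels increases the long-run rate.

Yes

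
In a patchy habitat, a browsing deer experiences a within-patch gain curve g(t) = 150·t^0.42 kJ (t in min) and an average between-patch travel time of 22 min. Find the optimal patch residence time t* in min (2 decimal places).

Maximise g(t)/(T+t): set derivative to zero → g'(t)(T+t) = g(t).
g'(t) = 0.42·150·t^-0.58. Setting 0.42·150·t^-0.58 = 150·t^0.42/(22+t) gives 0.42(22+t) = t, so 0.58·t = 0.42×22.
t* = 0.42×22/0.58 = 15.93 min.

15.93 min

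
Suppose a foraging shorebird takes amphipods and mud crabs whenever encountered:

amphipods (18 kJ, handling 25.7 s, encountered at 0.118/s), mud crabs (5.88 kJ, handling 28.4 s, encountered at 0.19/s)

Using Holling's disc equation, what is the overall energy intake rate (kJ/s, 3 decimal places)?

0.344 kJ/s

Energy encountered per unit search time: 0.118×18 + 0.19×5.88 = 3.241 kJ/s.
Handling time per unit search time: 0.118×25.7 + 0.19×28.4 = 8.429.
Rate = 3.241/(1 + 8.429) = 0.3438 kJ/s.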